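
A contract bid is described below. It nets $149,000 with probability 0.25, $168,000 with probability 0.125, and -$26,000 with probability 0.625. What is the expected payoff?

$42,000

EV = 0.25 × 149000 + 0.125 × 168000 + 0.625 × (-26000) = 37250 + 21000 − 16250 = 42000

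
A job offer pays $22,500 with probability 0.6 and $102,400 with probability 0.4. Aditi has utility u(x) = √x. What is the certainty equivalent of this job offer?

E[u] = 0.6·√22500 + 0.4·√102400 = 0.6·150 + 0.4·320 = 218
CE = (218)² = 47524

$47,524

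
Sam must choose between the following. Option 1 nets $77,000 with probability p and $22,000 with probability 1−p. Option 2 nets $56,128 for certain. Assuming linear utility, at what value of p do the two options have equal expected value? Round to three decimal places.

p = 0.621

p·77000 + (1−p)·22000 = 56128
55000p + 22000 = 56128
p = (56128 − 22000) / 55000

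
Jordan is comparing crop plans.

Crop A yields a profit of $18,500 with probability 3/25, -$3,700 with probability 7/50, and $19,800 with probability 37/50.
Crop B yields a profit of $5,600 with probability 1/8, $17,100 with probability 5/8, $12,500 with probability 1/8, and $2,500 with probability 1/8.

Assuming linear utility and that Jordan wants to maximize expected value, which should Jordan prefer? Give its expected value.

Crop A = 3/25 × 18500 + 7/50 × (-3700) + 37/50 × 19800 = 2220 − 518 + 14652 = 16354
Crop B = 1/8 × 5600 + 5/8 × 17100 + 1/8 × 12500 + 1/8 × 2500 = 700 + 10687.5 + 1562.5 + 312.5 = 13262.5

Crop A ($16,354)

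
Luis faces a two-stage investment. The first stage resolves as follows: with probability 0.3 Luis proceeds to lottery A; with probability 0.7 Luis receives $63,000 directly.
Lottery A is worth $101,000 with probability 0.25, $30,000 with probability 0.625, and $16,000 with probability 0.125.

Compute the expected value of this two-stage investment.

$57,900

EV(A) = 0.25 × 101000 + 0.625 × 30000 + 0.125 × 16000 = 25250 + 18750 + 2000 = 46000
Branch B: 63000 (certain)
Overall = 0.3 × 46000 + 0.7 × 63000 = 13800 + 44100 = 57900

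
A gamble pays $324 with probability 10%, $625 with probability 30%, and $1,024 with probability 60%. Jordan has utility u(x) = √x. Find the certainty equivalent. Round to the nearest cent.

$812.25

E[u] = 0.1·√324 + 0.3·√625 + 0.6·√1024 = 0.1·18 + 0.3·25 + 0.6·32 = 28.5
CE = (28.5)² = 812.25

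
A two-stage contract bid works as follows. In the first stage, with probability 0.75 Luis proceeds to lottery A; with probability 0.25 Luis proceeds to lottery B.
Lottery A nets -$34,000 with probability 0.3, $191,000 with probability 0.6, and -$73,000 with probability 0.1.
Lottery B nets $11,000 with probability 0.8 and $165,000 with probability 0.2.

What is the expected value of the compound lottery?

$83,275

EV(A) = 0.3 × (-34000) + 0.6 × 191000 + 0.1 × (-73000) = -10200 + 114600 − 7300 = 97100
EV(B) = 0.8 × 11000 + 0.2 × 165000 = 8800 + 33000 = 41800
Overall = 0.75 × 97100 + 0.25 × 41800 = 72825 + 10450 = 83275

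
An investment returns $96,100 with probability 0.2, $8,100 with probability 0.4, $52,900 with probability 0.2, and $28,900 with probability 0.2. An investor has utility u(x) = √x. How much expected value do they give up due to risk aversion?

$7,136

E[u] = 0.2·√96100 + 0.4·√8100 + 0.2·√52900 + 0.2·√28900 = 0.2·310 + 0.4·90 + 0.2·230 + 0.2·170 = 178
CE = (178)² = 31684
Risk premium = EV − CE = 38820 − 31684 = 7136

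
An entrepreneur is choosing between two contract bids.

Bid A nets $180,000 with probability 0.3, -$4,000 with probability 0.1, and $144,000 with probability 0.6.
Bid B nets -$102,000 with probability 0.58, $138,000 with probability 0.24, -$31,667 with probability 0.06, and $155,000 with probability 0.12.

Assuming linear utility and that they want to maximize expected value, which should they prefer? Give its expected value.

Bid A = 0.3 × 180000 + 0.1 × (-4000) + 0.6 × 144000 = 54000 − 400 + 86400 = 140000
Bid B = 0.58 × (-102000) + 0.24 × 138000 + 0.06 × (-31667) + 0.12 × 155000 = -59160 + 33120 − 1900.02 + 18600 = -9340.02

Bid A ($140,000)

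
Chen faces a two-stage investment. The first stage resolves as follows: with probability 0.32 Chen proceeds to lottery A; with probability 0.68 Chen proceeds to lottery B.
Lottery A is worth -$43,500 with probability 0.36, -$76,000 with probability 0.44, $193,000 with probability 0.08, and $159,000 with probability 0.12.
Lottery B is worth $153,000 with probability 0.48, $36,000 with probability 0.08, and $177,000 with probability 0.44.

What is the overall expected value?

EV(A) = 0.36 × (-43500) + 0.44 × (-76000) + 0.08 × 193000 + 0.12 × 159000 = -15660 − 33440 + 15440 + 19080 = -14580
EV(B) = 0.48 × 153000 + 0.08 × 36000 + 0.44 × 177000 = 73440 + 2880 + 77880 = 154200
Overall = 0.32 × (-14580) + 0.68 × 154200 = -4665.6 + 104856 = 100190.4

$100,190.40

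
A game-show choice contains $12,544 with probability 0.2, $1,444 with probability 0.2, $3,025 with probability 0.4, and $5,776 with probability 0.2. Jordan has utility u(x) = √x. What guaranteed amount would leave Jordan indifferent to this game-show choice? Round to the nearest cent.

E[u] = 0.2·√12544 + 0.2·√1444 + 0.4·√3025 + 0.2·√5776 = 0.2·112 + 0.2·38 + 0.4·55 + 0.2·76 = 67.2
CE = (67.2)² = 4515.84

$4,515.84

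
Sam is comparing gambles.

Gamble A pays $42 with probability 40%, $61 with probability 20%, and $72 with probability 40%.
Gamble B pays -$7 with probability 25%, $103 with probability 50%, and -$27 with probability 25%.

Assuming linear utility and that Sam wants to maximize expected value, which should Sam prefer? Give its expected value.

Gamble A ($57.80)

Gamble A = 0.4 × 42 + 0.2 × 61 + 0.4 × 72 = 16.8 + 12.2 + 28.8 = 57.8
Gamble B = 0.25 × (-7) + 0.5 × 103 + 0.25 × (-27) = -1.75 + 51.5 − 6.75 = 43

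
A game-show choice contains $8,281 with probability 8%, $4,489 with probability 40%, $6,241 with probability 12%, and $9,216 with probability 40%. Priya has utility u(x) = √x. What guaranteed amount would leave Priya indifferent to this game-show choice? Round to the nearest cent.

E[u] = 0.08·√8281 + 0.4·√4489 + 0.12·√6241 + 0.4·√9216 = 0.08·91 + 0.4·67 + 0.12·79 + 0.4·96 = 81.96
CE = (81.96)² = 6717.4416

$6,717.44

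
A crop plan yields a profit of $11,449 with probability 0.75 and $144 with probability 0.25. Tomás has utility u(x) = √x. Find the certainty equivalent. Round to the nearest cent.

$6,930.56

E[u] = 0.75·√11449 + 0.25·√144 = 0.75·107 + 0.25·12 = 83.25
CE = (83.25)² = 6930.5625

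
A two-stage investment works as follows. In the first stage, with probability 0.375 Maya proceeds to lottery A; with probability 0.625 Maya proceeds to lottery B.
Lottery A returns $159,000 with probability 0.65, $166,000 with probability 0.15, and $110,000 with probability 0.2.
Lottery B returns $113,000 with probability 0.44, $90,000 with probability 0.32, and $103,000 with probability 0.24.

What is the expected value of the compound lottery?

EV(A) = 0.65 × 159000 + 0.15 × 166000 + 0.2 × 110000 = 103350 + 24900 + 22000 = 150250
EV(B) = 0.44 × 113000 + 0.32 × 90000 + 0.24 × 103000 = 49720 + 28800 + 24720 = 103240
Overall = 0.375 × 150250 + 0.625 × 103240 = 56343.75 + 64525 = 120868.75

$120,868.75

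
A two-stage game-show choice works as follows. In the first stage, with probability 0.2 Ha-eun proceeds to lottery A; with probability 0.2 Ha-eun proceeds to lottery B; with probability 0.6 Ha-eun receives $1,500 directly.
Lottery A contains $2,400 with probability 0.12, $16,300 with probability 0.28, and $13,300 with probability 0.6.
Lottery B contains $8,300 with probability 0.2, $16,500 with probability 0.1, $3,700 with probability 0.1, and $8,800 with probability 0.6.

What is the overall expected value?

$5,258.40

EV(A) = 0.12 × 2400 + 0.28 × 16300 + 0.6 × 13300 = 288 + 4564 + 7980 = 12832
EV(B) = 0.2 × 8300 + 0.1 × 16500 + 0.1 × 3700 + 0.6 × 8800 = 1660 + 1650 + 370 + 5280 = 8960
Branch C: 1500 (certain)
Overall = 0.2 × 12832 + 0.2 × 8960 + 0.6 × 1500 = 2566.4 + 1792 + 900 = 5258.4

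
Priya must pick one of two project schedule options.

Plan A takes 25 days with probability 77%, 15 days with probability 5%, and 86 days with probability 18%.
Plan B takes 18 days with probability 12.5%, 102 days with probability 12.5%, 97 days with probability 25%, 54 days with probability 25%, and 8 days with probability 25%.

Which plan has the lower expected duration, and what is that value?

Plan A = 0.77 × 25 + 0.05 × 15 + 0.18 × 86 = 19.25 + 0.75 + 15.48 = 35.48
Plan B = 0.125 × 18 + 0.125 × 102 + 0.25 × 97 + 0.25 × 54 + 0.25 × 8 = 2.25 + 12.75 + 24.25 + 13.5 + 2 = 54.75

Plan A (35.48 days)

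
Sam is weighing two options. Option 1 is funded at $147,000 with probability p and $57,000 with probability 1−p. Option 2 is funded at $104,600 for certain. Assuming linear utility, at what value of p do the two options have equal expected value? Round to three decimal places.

p = 0.529

p·147000 + (1−p)·57000 = 104600
90000p + 57000 = 104600
p = (104600 − 57000) / 90000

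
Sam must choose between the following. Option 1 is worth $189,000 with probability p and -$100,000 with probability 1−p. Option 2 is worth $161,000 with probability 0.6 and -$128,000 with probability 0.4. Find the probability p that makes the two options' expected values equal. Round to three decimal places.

p = 0.503

EV(Option 2) = 0.6 × 161000 + 0.4 × (-128000) = 96600 − 51200 = 45400
p·189000 + (1−p)·(-100000) = 45400
289000p − 100000 = 45400
p = (45400 + 100000) / 289000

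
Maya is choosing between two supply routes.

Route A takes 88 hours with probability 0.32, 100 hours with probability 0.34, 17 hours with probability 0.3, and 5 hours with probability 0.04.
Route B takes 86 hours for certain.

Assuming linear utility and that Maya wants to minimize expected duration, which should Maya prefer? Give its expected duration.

Route A = 0.32 × 88 + 0.34 × 100 + 0.3 × 17 + 0.04 × 5 = 28.16 + 34 + 5.1 + 0.2 = 67.46
Route B: 86 (certain)

Route A (67.46 hours)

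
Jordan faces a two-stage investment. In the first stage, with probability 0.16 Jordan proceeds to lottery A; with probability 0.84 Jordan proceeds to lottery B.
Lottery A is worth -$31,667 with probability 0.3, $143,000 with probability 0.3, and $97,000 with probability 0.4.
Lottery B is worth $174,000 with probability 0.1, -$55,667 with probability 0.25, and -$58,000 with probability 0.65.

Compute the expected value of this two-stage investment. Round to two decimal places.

-$17,190.09

EV(A) = 0.3 × (-31667) + 0.3 × 143000 + 0.4 × 97000 = -9500.1 + 42900 + 38800 = 72199.9
EV(B) = 0.1 × 174000 + 0.25 × (-55667) + 0.65 × (-58000) = 17400 − 13916.75 − 37700 = -34216.75
Overall = 0.16 × 72199.9 + 0.84 × (-34216.75) = 11551.984 − 28742.07 = -17190.086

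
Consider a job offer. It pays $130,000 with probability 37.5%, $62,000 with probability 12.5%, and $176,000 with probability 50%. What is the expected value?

EV = 0.375 × 130000 + 0.125 × 62000 + 0.5 × 176000 = 48750 + 7750 + 88000 = 144500

$144,500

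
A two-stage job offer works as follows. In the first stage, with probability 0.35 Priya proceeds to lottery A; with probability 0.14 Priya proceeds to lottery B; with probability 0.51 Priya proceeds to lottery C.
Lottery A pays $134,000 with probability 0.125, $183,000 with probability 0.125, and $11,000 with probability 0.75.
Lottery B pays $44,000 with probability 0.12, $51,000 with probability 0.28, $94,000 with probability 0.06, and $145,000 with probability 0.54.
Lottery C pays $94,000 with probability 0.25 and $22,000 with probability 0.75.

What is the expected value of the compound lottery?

EV(A) = 0.125 × 134000 + 0.125 × 183000 + 0.75 × 11000 = 16750 + 22875 + 8250 = 47875
EV(B) = 0.12 × 44000 + 0.28 × 51000 + 0.06 × 94000 + 0.54 × 145000 = 5280 + 14280 + 5640 + 78300 = 103500
EV(C) = 0.25 × 94000 + 0.75 × 22000 = 23500 + 16500 = 40000
Overall = 0.35 × 47875 + 0.14 × 103500 + 0.51 × 40000 = 16756.25 + 14490 + 20400 = 51646.25

$51,646.25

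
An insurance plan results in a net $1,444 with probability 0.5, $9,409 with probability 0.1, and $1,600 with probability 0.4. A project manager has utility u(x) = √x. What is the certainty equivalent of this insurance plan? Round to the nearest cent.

E[u] = 0.5·√1444 + 0.1·√9409 + 0.4·√1600 = 0.5·38 + 0.1·97 + 0.4·40 = 44.7
CE = (44.7)² = 1998.09

$1,998.09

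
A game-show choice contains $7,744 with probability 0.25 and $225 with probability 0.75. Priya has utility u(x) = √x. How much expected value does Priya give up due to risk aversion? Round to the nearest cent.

E[u] = 0.25·√7744 + 0.75·√225 = 0.25·88 + 0.75·15 = 33.25
CE = (33.25)² = 1105.5625
Risk premium = EV − CE = 2104.75 − 1105.5625 = 999.1875

$999.19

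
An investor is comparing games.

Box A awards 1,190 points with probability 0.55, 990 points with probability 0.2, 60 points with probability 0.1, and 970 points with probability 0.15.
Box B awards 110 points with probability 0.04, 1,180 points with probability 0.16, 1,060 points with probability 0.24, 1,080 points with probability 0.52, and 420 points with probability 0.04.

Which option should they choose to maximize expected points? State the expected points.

Box A = 0.55 × 1190 + 0.2 × 990 + 0.1 × 60 + 0.15 × 970 = 654.5 + 198 + 6 + 145.5 = 1004
Box B = 0.04 × 110 + 0.16 × 1180 + 0.24 × 1060 + 0.52 × 1080 + 0.04 × 420 = 4.4 + 188.8 + 254.4 + 561.6 + 16.8 = 1026

Box B (1,026 points)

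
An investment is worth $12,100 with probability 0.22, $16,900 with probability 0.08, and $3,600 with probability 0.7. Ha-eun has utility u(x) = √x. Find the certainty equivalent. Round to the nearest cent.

$5,867.56

E[u] = 0.22·√12100 + 0.08·√16900 + 0.7·√3600 = 0.22·110 + 0.08·130 + 0.7·60 = 76.6
CE = (76.6)² = 5867.56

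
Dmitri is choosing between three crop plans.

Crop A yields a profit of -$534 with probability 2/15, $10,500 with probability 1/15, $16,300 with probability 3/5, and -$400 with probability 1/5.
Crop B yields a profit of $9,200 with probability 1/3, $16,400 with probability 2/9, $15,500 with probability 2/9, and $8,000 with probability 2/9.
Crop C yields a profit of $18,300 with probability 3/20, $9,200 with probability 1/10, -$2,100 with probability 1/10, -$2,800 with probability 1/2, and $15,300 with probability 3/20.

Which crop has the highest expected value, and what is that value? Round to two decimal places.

Crop A = 2/15 × (-534) + 1/15 × 10500 + 3/5 × 16300 + 1/5 × (-400) = -71.2 + 700 + 9780 − 80 = 10328.8
Crop B = 1/3 × 9200 + 2/9 × 16400 + 2/9 × 15500 + 2/9 × 8000 = 3066.6667 + 3644.4444 + 3444.4444 + 1777.7778 = 11933.3333
Crop C = 3/20 × 18300 + 1/10 × 9200 + 1/10 × (-2100) + 1/2 × (-2800) + 3/20 × 15300 = 2745 + 920 − 210 − 1400 + 2295 = 4350

Crop B ($11,933.33)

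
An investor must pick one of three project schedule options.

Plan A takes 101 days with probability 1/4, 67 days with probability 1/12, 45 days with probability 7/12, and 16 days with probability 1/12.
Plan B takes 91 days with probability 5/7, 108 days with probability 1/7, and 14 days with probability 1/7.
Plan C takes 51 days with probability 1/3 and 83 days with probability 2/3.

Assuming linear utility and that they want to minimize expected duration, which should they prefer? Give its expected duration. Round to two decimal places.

Plan A (58.42 days)

Plan A = 1/4 × 101 + 1/12 × 67 + 7/12 × 45 + 1/12 × 16 = 25.25 + 5.5833 + 26.25 + 1.3333 = 58.4167
Plan B = 5/7 × 91 + 1/7 × 108 + 1/7 × 14 = 65 + 15.4286 + 2 = 82.4286
Plan C = 1/3 × 51 + 2/3 × 83 = 17 + 55.3333 = 72.3333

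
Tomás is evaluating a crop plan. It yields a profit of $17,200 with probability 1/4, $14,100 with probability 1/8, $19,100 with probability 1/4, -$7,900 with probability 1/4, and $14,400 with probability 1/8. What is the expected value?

EV = 1/4 × 17200 + 1/8 × 14100 + 1/4 × 19100 + 1/4 × (-7900) + 1/8 × 14400 = 4300 + 1762.5 + 4775 − 1975 + 1800 = 10662.5

$10,662.50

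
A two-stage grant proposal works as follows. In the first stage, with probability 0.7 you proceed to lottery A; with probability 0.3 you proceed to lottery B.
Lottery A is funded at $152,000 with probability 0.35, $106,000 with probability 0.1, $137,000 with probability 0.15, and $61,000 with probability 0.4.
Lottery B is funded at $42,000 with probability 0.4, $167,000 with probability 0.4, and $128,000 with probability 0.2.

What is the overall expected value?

EV(A) = 0.35 × 152000 + 0.1 × 106000 + 0.15 × 137000 + 0.4 × 61000 = 53200 + 10600 + 20550 + 24400 = 108750
EV(B) = 0.4 × 42000 + 0.4 × 167000 + 0.2 × 128000 = 16800 + 66800 + 25600 = 109200
Overall = 0.7 × 108750 + 0.3 × 109200 = 76125 + 32760 = 108885

$108,885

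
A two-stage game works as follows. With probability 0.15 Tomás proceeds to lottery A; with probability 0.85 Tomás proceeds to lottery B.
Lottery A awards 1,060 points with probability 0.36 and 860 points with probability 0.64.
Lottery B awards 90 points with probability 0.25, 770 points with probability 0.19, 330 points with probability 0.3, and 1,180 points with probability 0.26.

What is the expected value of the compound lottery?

EV(A) = 0.36 × 1060 + 0.64 × 860 = 381.6 + 550.4 = 932
EV(B) = 0.25 × 90 + 0.19 × 770 + 0.3 × 330 + 0.26 × 1180 = 22.5 + 146.3 + 99 + 306.8 = 574.6
Overall = 0.15 × 932 + 0.85 × 574.6 = 139.8 + 488.41 = 628.21

628.21 points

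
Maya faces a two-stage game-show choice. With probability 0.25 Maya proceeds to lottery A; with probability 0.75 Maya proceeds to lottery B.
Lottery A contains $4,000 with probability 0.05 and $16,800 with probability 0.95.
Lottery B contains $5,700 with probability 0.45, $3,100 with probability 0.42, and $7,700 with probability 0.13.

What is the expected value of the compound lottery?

$7,691

EV(A) = 0.05 × 4000 + 0.95 × 16800 = 200 + 15960 = 16160
EV(B) = 0.45 × 5700 + 0.42 × 3100 + 0.13 × 7700 = 2565 + 1302 + 1001 = 4868
Overall = 0.25 × 16160 + 0.75 × 4868 = 4040 + 3651 = 7691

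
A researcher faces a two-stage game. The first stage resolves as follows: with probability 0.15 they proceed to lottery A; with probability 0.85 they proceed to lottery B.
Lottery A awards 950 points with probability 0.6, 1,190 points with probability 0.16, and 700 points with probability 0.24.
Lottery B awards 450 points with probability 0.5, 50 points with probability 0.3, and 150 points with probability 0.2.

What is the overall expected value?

368.76 points

EV(A) = 0.6 × 950 + 0.16 × 1190 + 0.24 × 700 = 570 + 190.4 + 168 = 928.4
EV(B) = 0.5 × 450 + 0.3 × 50 + 0.2 × 150 = 225 + 15 + 30 = 270
Overall = 0.15 × 928.4 + 0.85 × 270 = 139.26 + 229.5 = 368.76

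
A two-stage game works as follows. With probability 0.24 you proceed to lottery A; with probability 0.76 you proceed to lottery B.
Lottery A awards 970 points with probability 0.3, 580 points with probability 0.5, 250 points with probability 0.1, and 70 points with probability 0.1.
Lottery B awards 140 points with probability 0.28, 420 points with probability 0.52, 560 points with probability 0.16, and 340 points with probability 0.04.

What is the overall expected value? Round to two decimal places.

EV(A) = 0.3 × 970 + 0.5 × 580 + 0.1 × 250 + 0.1 × 70 = 291 + 290 + 25 + 7 = 613
EV(B) = 0.28 × 140 + 0.52 × 420 + 0.16 × 560 + 0.04 × 340 = 39.2 + 218.4 + 89.6 + 13.6 = 360.8
Overall = 0.24 × 613 + 0.76 × 360.8 = 147.12 + 274.208 = 421.328

421.33 points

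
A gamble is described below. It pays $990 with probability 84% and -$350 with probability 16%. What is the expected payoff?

EV = 0.84 × 990 + 0.16 × (-350) = 831.6 − 56 = 775.6

$775.60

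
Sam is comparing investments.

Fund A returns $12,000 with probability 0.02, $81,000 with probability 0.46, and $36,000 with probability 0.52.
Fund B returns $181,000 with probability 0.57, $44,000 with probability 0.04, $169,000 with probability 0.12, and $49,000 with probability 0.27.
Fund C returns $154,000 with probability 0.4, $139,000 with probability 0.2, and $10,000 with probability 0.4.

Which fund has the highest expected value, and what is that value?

Fund B ($138,440)

Fund A = 0.02 × 12000 + 0.46 × 81000 + 0.52 × 36000 = 240 + 37260 + 18720 = 56220
Fund B = 0.57 × 181000 + 0.04 × 44000 + 0.12 × 169000 + 0.27 × 49000 = 103170 + 1760 + 20280 + 13230 = 138440
Fund C = 0.4 × 154000 + 0.2 × 139000 + 0.4 × 10000 = 61600 + 27800 + 4000 = 93400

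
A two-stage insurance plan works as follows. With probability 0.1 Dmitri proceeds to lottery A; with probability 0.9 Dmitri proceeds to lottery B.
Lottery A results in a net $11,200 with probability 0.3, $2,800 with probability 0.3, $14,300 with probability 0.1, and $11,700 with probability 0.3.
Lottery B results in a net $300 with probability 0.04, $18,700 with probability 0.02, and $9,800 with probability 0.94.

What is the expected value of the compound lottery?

$9,552.20

EV(A) = 0.3 × 11200 + 0.3 × 2800 + 0.1 × 14300 + 0.3 × 11700 = 3360 + 840 + 1430 + 3510 = 9140
EV(B) = 0.04 × 300 + 0.02 × 18700 + 0.94 × 9800 = 12 + 374 + 9212 = 9598
Overall = 0.1 × 9140 + 0.9 × 9598 = 914 + 8638.2 = 9552.2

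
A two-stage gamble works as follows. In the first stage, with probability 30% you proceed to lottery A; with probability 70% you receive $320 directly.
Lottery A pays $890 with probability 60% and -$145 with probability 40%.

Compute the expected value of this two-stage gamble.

$366.80

EV(A) = 0.6 × 890 + 0.4 × (-145) = 534 − 58 = 476
Branch B: 320 (certain)
Overall = 0.3 × 476 + 0.7 × 320 = 142.8 + 224 = 366.8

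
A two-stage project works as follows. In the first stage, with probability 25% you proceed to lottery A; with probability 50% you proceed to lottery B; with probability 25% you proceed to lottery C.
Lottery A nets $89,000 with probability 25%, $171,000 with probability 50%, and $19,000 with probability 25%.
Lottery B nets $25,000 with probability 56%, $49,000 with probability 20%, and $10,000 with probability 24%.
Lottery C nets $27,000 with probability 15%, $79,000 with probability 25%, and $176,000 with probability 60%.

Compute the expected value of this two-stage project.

$73,575

EV(A) = 0.25 × 89000 + 0.5 × 171000 + 0.25 × 19000 = 22250 + 85500 + 4750 = 112500
EV(B) = 0.56 × 25000 + 0.2 × 49000 + 0.24 × 10000 = 14000 + 9800 + 2400 = 26200
EV(C) = 0.15 × 27000 + 0.25 × 79000 + 0.6 × 176000 = 4050 + 19750 + 105600 = 129400
Overall = 0.25 × 112500 + 0.5 × 26200 + 0.25 × 129400 = 28125 + 13100 + 32350 = 73575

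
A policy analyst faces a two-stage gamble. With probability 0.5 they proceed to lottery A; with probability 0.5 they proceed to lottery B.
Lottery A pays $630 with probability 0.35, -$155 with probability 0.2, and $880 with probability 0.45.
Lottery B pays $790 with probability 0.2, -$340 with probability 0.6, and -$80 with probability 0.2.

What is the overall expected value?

$261.75

EV(A) = 0.35 × 630 + 0.2 × (-155) + 0.45 × 880 = 220.5 − 31 + 396 = 585.5
EV(B) = 0.2 × 790 + 0.6 × (-340) + 0.2 × (-80) = 158 − 204 − 16 = -62
Overall = 0.5 × 585.5 + 0.5 × (-62) = 292.75 − 31 = 261.75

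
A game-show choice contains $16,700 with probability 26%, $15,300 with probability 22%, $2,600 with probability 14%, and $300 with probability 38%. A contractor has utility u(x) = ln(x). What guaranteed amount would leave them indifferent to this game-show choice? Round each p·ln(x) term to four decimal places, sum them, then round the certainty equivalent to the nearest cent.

E[u] = 0.26·ln(16700) + 0.22·ln(15300) + 0.14·ln(2600) + 0.38·ln(300) = 2.5280 + 2.1198 + 1.1009 + 2.1674 = 7.9161
CE = e^7.9161 ≈ 2741.06

$2,741.06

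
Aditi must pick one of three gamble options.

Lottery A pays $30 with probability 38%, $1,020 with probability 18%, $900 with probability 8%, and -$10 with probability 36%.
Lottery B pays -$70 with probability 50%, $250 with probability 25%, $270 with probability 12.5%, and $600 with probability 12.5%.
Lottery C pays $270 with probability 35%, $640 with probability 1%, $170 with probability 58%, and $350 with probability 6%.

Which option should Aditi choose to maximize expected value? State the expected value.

Lottery A = 0.38 × 30 + 0.18 × 1020 + 0.08 × 900 + 0.36 × (-10) = 11.4 + 183.6 + 72 − 3.6 = 263.4
Lottery B = 0.5 × (-70) + 0.25 × 250 + 0.125 × 270 + 0.125 × 600 = -35 + 62.5 + 33.75 + 75 = 136.25
Lottery C = 0.35 × 270 + 0.01 × 640 + 0.58 × 170 + 0.06 × 350 = 94.5 + 6.4 + 98.6 + 21 = 220.5

Lottery A ($263.40)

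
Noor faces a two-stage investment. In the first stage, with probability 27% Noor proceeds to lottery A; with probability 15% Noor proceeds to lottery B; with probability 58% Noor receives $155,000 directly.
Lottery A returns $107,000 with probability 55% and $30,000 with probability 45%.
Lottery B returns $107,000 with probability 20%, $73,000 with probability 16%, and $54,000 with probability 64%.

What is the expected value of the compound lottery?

$119,580.50

EV(A) = 0.55 × 107000 + 0.45 × 30000 = 58850 + 13500 = 72350
EV(B) = 0.2 × 107000 + 0.16 × 73000 + 0.64 × 54000 = 21400 + 11680 + 34560 = 67640
Branch C: 155000 (certain)
Overall = 0.27 × 72350 + 0.15 × 67640 + 0.58 × 155000 = 19534.5 + 10146 + 89900 = 119580.5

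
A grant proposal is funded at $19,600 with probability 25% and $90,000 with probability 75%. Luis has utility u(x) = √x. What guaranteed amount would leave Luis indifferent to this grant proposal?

$67,600

E[u] = 0.25·√19600 + 0.75·√90000 = 0.25·140 + 0.75·300 = 260
CE = (260)² = 67600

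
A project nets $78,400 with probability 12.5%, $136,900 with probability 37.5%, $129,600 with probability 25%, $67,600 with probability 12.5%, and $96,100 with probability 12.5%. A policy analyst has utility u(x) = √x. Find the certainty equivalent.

E[u] = 0.125·√78400 + 0.375·√136900 + 0.25·√129600 + 0.125·√67600 + 0.125·√96100 = 0.125·280 + 0.375·370 + 0.25·360 + 0.125·260 + 0.125·310 = 335
CE = (335)² = 112225

$112,225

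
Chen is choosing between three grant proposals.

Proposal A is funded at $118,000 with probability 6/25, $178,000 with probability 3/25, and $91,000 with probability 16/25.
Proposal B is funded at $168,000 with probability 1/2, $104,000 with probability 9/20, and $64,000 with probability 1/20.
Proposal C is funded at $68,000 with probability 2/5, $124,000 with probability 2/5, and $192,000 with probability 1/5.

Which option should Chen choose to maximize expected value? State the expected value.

Proposal A = 6/25 × 118000 + 3/25 × 178000 + 16/25 × 91000 = 28320 + 21360 + 58240 = 107920
Proposal B = 1/2 × 168000 + 9/20 × 104000 + 1/20 × 64000 = 84000 + 46800 + 3200 = 134000
Proposal C = 2/5 × 68000 + 2/5 × 124000 + 1/5 × 192000 = 27200 + 49600 + 38400 = 115200

Proposal B ($134,000)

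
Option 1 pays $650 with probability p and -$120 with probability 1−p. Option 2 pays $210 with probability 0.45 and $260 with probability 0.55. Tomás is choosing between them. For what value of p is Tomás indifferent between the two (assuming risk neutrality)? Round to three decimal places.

EV(Option 2) = 0.45 × 210 + 0.55 × 260 = 94.5 + 143 = 237.5
p·650 + (1−p)·(-120) = 237.5
770p − 120 = 237.5
p = (237.5 + 120) / 770

p = 0.464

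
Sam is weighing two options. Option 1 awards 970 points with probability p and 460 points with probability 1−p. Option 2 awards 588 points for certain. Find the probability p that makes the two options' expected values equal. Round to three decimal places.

p·970 + (1−p)·460 = 588
510p + 460 = 588
p = (588 − 460) / 510

p = 0.251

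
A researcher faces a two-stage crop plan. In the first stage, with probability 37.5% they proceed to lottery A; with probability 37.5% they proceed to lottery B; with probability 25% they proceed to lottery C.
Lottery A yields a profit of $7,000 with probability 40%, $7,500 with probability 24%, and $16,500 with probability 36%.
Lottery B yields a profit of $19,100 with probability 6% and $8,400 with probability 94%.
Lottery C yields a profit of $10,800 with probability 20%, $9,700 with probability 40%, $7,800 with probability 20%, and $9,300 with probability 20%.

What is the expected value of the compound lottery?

$9,708.25

EV(A) = 0.4 × 7000 + 0.24 × 7500 + 0.36 × 16500 = 2800 + 1800 + 5940 = 10540
EV(B) = 0.06 × 19100 + 0.94 × 8400 = 1146 + 7896 = 9042
EV(C) = 0.2 × 10800 + 0.4 × 9700 + 0.2 × 7800 + 0.2 × 9300 = 2160 + 3880 + 1560 + 1860 = 9460
Overall = 0.375 × 10540 + 0.375 × 9042 + 0.25 × 9460 = 3952.5 + 3390.75 + 2365 = 9708.25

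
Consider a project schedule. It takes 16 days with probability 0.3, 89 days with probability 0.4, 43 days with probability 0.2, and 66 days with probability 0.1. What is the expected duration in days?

EV = 0.3 × 16 + 0.4 × 89 + 0.2 × 43 + 0.1 × 66 = 4.8 + 35.6 + 8.6 + 6.6 = 55.6

55.6 days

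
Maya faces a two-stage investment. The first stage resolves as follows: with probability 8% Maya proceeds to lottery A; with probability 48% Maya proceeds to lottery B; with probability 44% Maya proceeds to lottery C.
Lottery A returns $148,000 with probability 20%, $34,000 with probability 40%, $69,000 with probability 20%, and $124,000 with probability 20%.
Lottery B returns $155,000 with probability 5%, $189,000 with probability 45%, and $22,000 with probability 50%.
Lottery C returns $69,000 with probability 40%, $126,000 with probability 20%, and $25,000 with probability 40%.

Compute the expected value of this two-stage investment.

EV(A) = 0.2 × 148000 + 0.4 × 34000 + 0.2 × 69000 + 0.2 × 124000 = 29600 + 13600 + 13800 + 24800 = 81800
EV(B) = 0.05 × 155000 + 0.45 × 189000 + 0.5 × 22000 = 7750 + 85050 + 11000 = 103800
EV(C) = 0.4 × 69000 + 0.2 × 126000 + 0.4 × 25000 = 27600 + 25200 + 10000 = 62800
Overall = 0.08 × 81800 + 0.48 × 103800 + 0.44 × 62800 = 6544 + 49824 + 27632 = 84000

$84,000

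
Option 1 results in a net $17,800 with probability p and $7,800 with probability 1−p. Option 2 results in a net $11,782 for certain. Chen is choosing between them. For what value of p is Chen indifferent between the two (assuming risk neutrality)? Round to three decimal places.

p·17800 + (1−p)·7800 = 11782
10000p + 7800 = 11782
p = (11782 − 7800) / 10000

p = 0.398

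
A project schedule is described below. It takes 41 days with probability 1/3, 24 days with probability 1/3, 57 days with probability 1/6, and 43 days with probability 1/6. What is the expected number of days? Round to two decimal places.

EV = 1/3 × 41 + 1/3 × 24 + 1/6 × 57 + 1/6 × 43 = 13.6667 + 8 + 9.5 + 7.1667 = 38.3333

38.33 days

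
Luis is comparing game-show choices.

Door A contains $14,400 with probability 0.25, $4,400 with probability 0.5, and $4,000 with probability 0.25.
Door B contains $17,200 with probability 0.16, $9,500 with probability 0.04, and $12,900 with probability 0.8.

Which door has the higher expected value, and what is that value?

Door B ($13,452)

Door A = 0.25 × 14400 + 0.5 × 4400 + 0.25 × 4000 = 3600 + 2200 + 1000 = 6800
Door B = 0.16 × 17200 + 0.04 × 9500 + 0.8 × 12900 = 2752 + 380 + 10320 = 13452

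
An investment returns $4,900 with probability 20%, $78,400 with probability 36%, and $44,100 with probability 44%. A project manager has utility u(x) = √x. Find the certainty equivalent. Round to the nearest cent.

E[u] = 0.2·√4900 + 0.36·√78400 + 0.44·√44100 = 0.2·70 + 0.36·280 + 0.44·210 = 207.2
CE = (207.2)² = 42931.84

$42,931.84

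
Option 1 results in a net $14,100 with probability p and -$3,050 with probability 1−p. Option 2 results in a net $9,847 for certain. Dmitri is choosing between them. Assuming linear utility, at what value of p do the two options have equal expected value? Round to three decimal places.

p·14100 + (1−p)·(-3050) = 9847
17150p − 3050 = 9847
p = (9847 + 3050) / 17150

p = 0.752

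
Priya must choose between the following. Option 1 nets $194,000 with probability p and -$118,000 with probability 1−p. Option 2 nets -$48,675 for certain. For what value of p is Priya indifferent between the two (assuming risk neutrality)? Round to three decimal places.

p·194000 + (1−p)·(-118000) = -48675
312000p − 118000 = -48675
p = (-48675 + 118000) / 312000

p = 0.222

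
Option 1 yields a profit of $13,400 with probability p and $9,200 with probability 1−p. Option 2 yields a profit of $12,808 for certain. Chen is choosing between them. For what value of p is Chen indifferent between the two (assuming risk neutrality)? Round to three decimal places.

p = 0.859

p·13400 + (1−p)·9200 = 12808
4200p + 9200 = 12808
p = (12808 − 9200) / 4200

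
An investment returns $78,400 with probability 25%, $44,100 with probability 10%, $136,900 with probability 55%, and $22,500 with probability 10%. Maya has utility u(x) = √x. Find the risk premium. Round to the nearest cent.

$5,764.75

E[u] = 0.25·√78400 + 0.1·√44100 + 0.55·√136900 + 0.1·√22500 = 0.25·280 + 0.1·210 + 0.55·370 + 0.1·150 = 309.5
CE = (309.5)² = 95790.25
Risk premium = EV − CE = 101555 − 95790.25 = 5764.75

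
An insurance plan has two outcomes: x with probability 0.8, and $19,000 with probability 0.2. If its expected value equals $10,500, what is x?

x = $8,375

0.8·x + 0.2·19000 = 10500
0.8·x = 10500 − 3800 = 6700
x = 6700 / 0.8 = 8375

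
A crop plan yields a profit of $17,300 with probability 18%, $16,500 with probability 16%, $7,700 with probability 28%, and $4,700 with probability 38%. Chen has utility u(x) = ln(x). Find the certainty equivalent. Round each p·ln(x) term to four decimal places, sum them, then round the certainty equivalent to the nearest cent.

E[u] = 0.18·ln(17300) + 0.16·ln(16500) + 0.28·ln(7700) + 0.38·ln(4700) = 1.7565 + 1.5538 + 2.5057 + 3.2130 = 9.0290
CE = e^9.0290 ≈ 8341.51

$8,341.51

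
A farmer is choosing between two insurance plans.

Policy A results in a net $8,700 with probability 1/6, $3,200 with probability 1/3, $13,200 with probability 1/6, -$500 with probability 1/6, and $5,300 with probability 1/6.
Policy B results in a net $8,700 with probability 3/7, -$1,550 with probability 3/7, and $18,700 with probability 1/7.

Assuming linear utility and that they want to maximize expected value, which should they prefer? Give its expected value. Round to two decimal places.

Policy A = 1/6 × 8700 + 1/3 × 3200 + 1/6 × 13200 + 1/6 × (-500) + 1/6 × 5300 = 1450 + 1066.6667 + 2200 − 83.3333 + 883.3333 = 5516.6667
Policy B = 3/7 × 8700 + 3/7 × (-1550) + 1/7 × 18700 = 3728.5714 − 664.2857 + 2671.4286 = 5735.7143

Policy B ($5,735.71)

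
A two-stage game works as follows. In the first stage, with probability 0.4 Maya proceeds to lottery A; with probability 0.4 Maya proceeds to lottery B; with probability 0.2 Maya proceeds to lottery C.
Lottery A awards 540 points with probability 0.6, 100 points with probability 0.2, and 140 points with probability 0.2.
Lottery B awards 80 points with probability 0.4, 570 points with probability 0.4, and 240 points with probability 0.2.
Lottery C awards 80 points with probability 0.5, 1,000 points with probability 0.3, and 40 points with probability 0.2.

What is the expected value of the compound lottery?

EV(A) = 0.6 × 540 + 0.2 × 100 + 0.2 × 140 = 324 + 20 + 28 = 372
EV(B) = 0.4 × 80 + 0.4 × 570 + 0.2 × 240 = 32 + 228 + 48 = 308
EV(C) = 0.5 × 80 + 0.3 × 1000 + 0.2 × 40 = 40 + 300 + 8 = 348
Overall = 0.4 × 372 + 0.4 × 308 + 0.2 × 348 = 148.8 + 123.2 + 69.6 = 341.6

341.6 points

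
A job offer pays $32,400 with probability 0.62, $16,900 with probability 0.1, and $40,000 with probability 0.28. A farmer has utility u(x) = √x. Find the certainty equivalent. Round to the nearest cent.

$32,616.36

E[u] = 0.62·√32400 + 0.1·√16900 + 0.28·√40000 = 0.62·180 + 0.1·130 + 0.28·200 = 180.6
CE = (180.6)² = 32616.36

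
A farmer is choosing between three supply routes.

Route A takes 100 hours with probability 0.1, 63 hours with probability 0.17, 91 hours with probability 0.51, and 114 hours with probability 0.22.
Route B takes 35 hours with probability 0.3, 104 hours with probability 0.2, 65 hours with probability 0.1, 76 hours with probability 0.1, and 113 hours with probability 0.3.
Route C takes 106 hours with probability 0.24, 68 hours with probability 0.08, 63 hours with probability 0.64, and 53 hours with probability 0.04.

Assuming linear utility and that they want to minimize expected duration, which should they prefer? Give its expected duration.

Route C (73.32 hours)

Route A = 0.1 × 100 + 0.17 × 63 + 0.51 × 91 + 0.22 × 114 = 10 + 10.71 + 46.41 + 25.08 = 92.2
Route B = 0.3 × 35 + 0.2 × 104 + 0.1 × 65 + 0.1 × 76 + 0.3 × 113 = 10.5 + 20.8 + 6.5 + 7.6 + 33.9 = 79.3
Route C = 0.24 × 106 + 0.08 × 68 + 0.64 × 63 + 0.04 × 53 = 25.44 + 5.44 + 40.32 + 2.12 = 73.32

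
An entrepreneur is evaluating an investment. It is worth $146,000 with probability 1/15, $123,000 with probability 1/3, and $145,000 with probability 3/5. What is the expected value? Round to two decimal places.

$137,733.33

EV = 1/15 × 146000 + 1/3 × 123000 + 3/5 × 145000 = 9733.3333 + 41000 + 87000 = 137733.3333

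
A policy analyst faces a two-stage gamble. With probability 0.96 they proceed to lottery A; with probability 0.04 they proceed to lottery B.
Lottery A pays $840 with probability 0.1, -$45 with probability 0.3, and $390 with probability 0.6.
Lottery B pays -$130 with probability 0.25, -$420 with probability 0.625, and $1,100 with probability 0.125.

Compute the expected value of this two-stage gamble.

$286.02

EV(A) = 0.1 × 840 + 0.3 × (-45) + 0.6 × 390 = 84 − 13.5 + 234 = 304.5
EV(B) = 0.25 × (-130) + 0.625 × (-420) + 0.125 × 1100 = -32.5 − 262.5 + 137.5 = -157.5
Overall = 0.96 × 304.5 + 0.04 × (-157.5) = 292.32 − 6.3 = 286.02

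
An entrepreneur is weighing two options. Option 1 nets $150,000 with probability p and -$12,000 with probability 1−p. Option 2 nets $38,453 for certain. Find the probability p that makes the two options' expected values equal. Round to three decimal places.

p·150000 + (1−p)·(-12000) = 38453
162000p − 12000 = 38453
p = (38453 + 12000) / 162000

p = 0.311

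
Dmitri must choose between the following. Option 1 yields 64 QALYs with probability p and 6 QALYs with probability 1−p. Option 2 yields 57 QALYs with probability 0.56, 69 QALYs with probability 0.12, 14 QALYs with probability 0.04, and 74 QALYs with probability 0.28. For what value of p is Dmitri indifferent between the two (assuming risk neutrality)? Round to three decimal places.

p = 0.957

EV(Option 2) = 0.56 × 57 + 0.12 × 69 + 0.04 × 14 + 0.28 × 74 = 31.92 + 8.28 + 0.56 + 20.72 = 61.48
p·64 + (1−p)·6 = 61.48
58p + 6 = 61.48
p = (61.48 − 6) / 58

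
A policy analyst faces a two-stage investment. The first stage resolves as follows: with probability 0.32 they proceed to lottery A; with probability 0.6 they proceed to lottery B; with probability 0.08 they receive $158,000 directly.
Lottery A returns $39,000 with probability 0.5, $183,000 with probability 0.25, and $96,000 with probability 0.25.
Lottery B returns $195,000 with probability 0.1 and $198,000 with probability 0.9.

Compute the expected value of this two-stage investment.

EV(A) = 0.5 × 39000 + 0.25 × 183000 + 0.25 × 96000 = 19500 + 45750 + 24000 = 89250
EV(B) = 0.1 × 195000 + 0.9 × 198000 = 19500 + 178200 = 197700
Branch C: 158000 (certain)
Overall = 0.32 × 89250 + 0.6 × 197700 + 0.08 × 158000 = 28560 + 118620 + 12640 = 159820

$159,820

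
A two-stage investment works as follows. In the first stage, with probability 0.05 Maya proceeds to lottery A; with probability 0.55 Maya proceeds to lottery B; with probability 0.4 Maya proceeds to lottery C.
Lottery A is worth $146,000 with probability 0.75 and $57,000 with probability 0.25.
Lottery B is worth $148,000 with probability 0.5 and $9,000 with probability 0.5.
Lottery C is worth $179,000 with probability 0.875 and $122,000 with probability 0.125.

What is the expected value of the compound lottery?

EV(A) = 0.75 × 146000 + 0.25 × 57000 = 109500 + 14250 = 123750
EV(B) = 0.5 × 148000 + 0.5 × 9000 = 74000 + 4500 = 78500
EV(C) = 0.875 × 179000 + 0.125 × 122000 = 156625 + 15250 = 171875
Overall = 0.05 × 123750 + 0.55 × 78500 + 0.4 × 171875 = 6187.5 + 43175 + 68750 = 118112.5

$118,112.50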